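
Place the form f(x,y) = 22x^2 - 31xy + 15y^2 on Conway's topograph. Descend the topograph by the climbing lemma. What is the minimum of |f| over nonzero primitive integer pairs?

translate: b→13 (≡-31 mod 44), so (22,-31,15)→(22,13,6)
flip: (22,13,6)→(6,-13,22)
translate: b→-1 (≡-13 mod 12), so (6,-13,22)→(6,-1,15)
reduced (well bottom): (6,-1,15) with a≤c, −a<b≤a
well minimum = a = 6

6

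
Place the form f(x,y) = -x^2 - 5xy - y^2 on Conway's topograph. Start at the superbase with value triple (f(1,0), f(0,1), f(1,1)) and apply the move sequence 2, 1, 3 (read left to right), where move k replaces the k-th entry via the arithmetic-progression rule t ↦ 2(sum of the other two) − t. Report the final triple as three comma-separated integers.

start (-1,-1,-7) = (f(1,0),f(0,1),f(1,1))
replace slot 2: 2·((-1)+(-7)) − (-1) = -15 → (-1,-15,-7)
replace slot 1: 2·((-15)+(-7)) − (-1) = -43 → (-43,-15,-7)
replace slot 3: 2·((-43)+(-15)) − (-7) = -109 → (-43,-15,-109)

-43,-15,-109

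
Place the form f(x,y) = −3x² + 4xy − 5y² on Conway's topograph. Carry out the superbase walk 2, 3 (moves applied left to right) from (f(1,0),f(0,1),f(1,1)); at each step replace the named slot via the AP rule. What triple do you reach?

start (-3,-5,-4) = (f(1,0),f(0,1),f(1,1))
replace slot 2: 2·((-3)+(-4)) − (-5) = -9 → (-3,-9,-4)
replace slot 3: 2·((-3)+(-9)) − (-4) = -20 → (-3,-9,-20)

-3,-9,-20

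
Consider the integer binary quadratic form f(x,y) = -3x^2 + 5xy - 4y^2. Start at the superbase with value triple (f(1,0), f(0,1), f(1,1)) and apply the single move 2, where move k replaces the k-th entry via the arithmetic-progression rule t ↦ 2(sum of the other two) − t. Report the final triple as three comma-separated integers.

start (-3,-4,-2) = (f(1,0),f(0,1),f(1,1))
replace slot 2: 2·((-3)+(-2)) − (-4) = -6 → (-3,-6,-2)

-3,-6,-2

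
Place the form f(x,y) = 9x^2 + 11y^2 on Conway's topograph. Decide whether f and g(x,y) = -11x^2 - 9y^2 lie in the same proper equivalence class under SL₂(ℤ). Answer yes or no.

D₁ = -396, D₂ = -396
f: reduced (well bottom): (9,0,11) with a≤c, −a<b≤a
g is negative-definite; reduce −g:
−g: flip: (11,0,9)→(9,0,11)
−g: reduced (well bottom): (9,0,11) with a≤c, −a<b≤a
flip sign back: reduced form of g is (-9,0,-11)
reduced forms (9, 0, 11) vs (-9, 0, -11) ⇒ inequivalent

no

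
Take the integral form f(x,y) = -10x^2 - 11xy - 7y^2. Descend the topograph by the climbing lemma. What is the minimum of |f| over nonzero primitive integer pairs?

translate: b→-9 (≡11 mod 20), so (10,11,7)→(10,-9,6)
flip: (10,-9,6)→(6,9,10)
translate: b→-3 (≡9 mod 12), so (6,9,10)→(6,-3,7)
reduced (well bottom): (6,-3,7) with a≤c, −a<b≤a
well minimum |f| = |-6| = 6 (negative-definite)

6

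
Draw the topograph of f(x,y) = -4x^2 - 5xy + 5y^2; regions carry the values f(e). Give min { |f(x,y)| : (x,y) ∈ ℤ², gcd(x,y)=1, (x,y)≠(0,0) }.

descent: ρ → (5,5,-4)  [lands on river]
river: ρ → (-4,3,6)
river: ρ → (6,9,-1)
river: ρ → (-1,9,6)
river: ρ → (6,3,-4)
river: ρ → (-4,5,5)
closes: descent 1, river 6
min |a| on river = 1

1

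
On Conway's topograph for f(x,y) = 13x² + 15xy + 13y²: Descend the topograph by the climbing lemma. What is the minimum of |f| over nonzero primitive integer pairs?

translate: b→-11 (≡15 mod 26), so (13,15,13)→(13,-11,11)
flip: (13,-11,11)→(11,11,13)
reduced (well bottom): (11,11,13) with a≤c, −a<b≤a
well minimum = a = 11

11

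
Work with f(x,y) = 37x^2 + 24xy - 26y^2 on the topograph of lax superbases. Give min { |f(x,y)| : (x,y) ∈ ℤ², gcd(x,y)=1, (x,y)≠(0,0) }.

river: ρ → (-26,28,35)
river: ρ → (35,42,-19)
river: ρ → (-19,34,43)
river: ρ → (43,52,-10)
river: ρ → (-10,48,53)
river: ρ → (53,58,-5)
river: ρ → (-5,62,29)
river: ρ → (29,54,-13)
river: ρ → (-13,50,37)
river: ρ → (37,24,-26)
closes: descent 0, river 10
min |a| on river = 5

5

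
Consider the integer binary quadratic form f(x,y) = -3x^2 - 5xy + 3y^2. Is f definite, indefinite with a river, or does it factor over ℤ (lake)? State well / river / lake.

D = b²−4ac = (-5)² − 4·(-3)·3 = 61
D > 0 non-square ⇒ indefinite ⇒ periodic river

river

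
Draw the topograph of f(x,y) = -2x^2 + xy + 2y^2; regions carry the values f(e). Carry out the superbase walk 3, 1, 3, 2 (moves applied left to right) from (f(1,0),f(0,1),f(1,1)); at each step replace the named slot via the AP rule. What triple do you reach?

start (-2,2,1) = (f(1,0),f(0,1),f(1,1))
replace slot 3: 2·((-2)+2) − 1 = -1 → (-2,2,-1)
replace slot 1: 2·(2+(-1)) − (-2) = 4 → (4,2,-1)
replace slot 3: 2·(4+2) − (-1) = 13 → (4,2,13)
replace slot 2: 2·(4+13) − 2 = 32 → (4,32,13)

4,32,13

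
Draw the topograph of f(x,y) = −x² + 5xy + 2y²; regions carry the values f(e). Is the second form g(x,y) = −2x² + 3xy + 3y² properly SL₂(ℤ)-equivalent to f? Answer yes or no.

D₁ = 33, D₂ = 33
river cycle of f (length 4): (2, 3, -3), (-3, 3, 2), (2, 5, -1), (-1, 5, 2)
river cycle of g (length 4): (3, 3, -2), (-2, 5, 1), (1, 5, -2), (-2, 3, 3)
cycles differ ⇒ inequivalent

no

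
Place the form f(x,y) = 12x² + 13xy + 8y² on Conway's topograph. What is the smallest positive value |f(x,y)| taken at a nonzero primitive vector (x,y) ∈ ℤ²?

translate: b→-11 (≡13 mod 24), so (12,13,8)→(12,-11,7)
flip: (12,-11,7)→(7,11,12)
translate: b→-3 (≡11 mod 14), so (7,11,12)→(7,-3,8)
reduced (well bottom): (7,-3,8) with a≤c, −a<b≤a
well minimum = a = 7

7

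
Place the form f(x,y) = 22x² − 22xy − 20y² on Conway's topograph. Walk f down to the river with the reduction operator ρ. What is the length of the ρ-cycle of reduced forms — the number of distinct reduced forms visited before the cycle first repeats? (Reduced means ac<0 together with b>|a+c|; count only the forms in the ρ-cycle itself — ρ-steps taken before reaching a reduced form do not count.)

D = 2244, ⌊√D⌋ = 47
descent: ρ → (-20,22,22)  [lands on river]
river: ρ → (22,22,-20)
river: ρ → (-20,18,24)
river: ρ → (24,30,-14)
river: ρ → (-14,26,28)
river: ρ → (28,30,-12)
river: ρ → (-12,42,10)
river: ρ → (10,38,-20)
river: ρ → (-20,42,6)
river: ρ → (6,42,-20)
river: ρ → (-20,38,10)
river: ρ → (10,42,-12)
river: ρ → (-12,30,28)
river: ρ → (28,26,-14)
river: ρ → (-14,30,24)
river: ρ → (24,18,-20)
ρ-cycle length = 16 (tail of 1 descent step not counted)

16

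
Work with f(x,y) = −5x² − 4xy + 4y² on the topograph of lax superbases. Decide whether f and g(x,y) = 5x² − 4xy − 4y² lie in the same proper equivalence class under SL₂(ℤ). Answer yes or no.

D₁ = 96, D₂ = 96
river cycle of f (length 4): (4, 4, -5), (-5, 6, 3), (3, 6, -5), (-5, 4, 4)
river cycle of g (length 4): (-4, 4, 5), (5, 6, -3), (-3, 6, 5), (5, 4, -4)
cycles differ ⇒ inequivalent

no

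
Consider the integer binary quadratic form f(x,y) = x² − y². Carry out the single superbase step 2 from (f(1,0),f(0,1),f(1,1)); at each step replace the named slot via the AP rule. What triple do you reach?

start (1,-1,0) = (f(1,0),f(0,1),f(1,1))
replace slot 2: 2·(1+0) − (-1) = 3 → (1,3,0)

1,3,0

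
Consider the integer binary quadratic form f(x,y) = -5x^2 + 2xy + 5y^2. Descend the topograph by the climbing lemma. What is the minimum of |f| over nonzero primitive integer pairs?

river: ρ → (5,8,-2)
river: ρ → (-2,8,5)
river: ρ → (5,2,-5)
river: ρ → (-5,8,2)
river: ρ → (2,8,-5)
river: ρ → (-5,2,5)
closes: descent 0, river 6
min |a| on river = 2

2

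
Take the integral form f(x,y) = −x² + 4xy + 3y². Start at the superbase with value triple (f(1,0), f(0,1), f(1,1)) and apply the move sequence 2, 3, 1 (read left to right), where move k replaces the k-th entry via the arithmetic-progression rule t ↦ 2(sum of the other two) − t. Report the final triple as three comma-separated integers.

start (-1,3,6) = (f(1,0),f(0,1),f(1,1))
replace slot 2: 2·((-1)+6) − 3 = 7 → (-1,7,6)
replace slot 3: 2·((-1)+7) − 6 = 6 → (-1,7,6)
replace slot 1: 2·(7+6) − (-1) = 27 → (27,7,6)

27,7,6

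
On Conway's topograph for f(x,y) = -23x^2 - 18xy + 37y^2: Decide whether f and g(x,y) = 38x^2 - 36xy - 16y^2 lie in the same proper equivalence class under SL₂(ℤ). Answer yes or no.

D₁ = 3728, D₂ = 3728
river cycle of f (length 22): (37, 18, -23), (-23, 28, 32), (32, 36, -19), (-19, 40, 28), (28, 16, -31), (-31, 46, 13), (13, 58, -7), (-7, 54, 29), (29, 4, -32), (-32, 60, 1), … (12 more)
river cycle of g (length 22): (-16, 36, 38), (38, 40, -14), (-14, 44, 32), (32, 20, -26), (-26, 32, 26), (26, 20, -32), (-32, 44, 14), (14, 40, -38), (-38, 36, 16), (16, 60, -2), … (12 more)
cycles differ ⇒ inequivalent

no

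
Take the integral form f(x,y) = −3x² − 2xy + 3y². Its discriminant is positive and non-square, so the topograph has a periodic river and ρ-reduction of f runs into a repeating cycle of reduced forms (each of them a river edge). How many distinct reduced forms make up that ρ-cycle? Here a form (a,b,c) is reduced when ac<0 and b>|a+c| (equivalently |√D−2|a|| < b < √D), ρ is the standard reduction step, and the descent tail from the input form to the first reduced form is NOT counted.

D = 40, ⌊√D⌋ = 6
descent: ρ → (3,2,-3)  [lands on river]
river: ρ → (-3,4,2)
river: ρ → (2,4,-3)
river: ρ → (-3,2,3)
river: ρ → (3,4,-2)
river: ρ → (-2,4,3)
ρ-cycle length = 6 (tail of 1 descent step not counted)

6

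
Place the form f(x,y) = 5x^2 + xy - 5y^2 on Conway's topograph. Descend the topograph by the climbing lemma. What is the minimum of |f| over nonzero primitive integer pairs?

river: ρ → (-5,9,1)
river: ρ → (1,9,-5)
river: ρ → (-5,1,5)
river: ρ → (5,9,-1)
river: ρ → (-1,9,5)
river: ρ → (5,1,-5)
closes: descent 0, river 6
min |a| on river = 1

1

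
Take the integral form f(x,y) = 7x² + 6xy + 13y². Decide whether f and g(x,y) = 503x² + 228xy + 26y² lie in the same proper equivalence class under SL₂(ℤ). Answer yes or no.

D₁ = -328, D₂ = -328
f: reduced (well bottom): (7,6,13) with a≤c, −a<b≤a
g: flip: (503,228,26)→(26,-228,503)
g: translate: b→-20 (≡-228 mod 52), so (26,-228,503)→(26,-20,7)
g: flip: (26,-20,7)→(7,20,26)
g: translate: b→6 (≡20 mod 14), so (7,20,26)→(7,6,13)
g: reduced (well bottom): (7,6,13) with a≤c, −a<b≤a
reduced forms (7, 6, 13) vs (7, 6, 13) ⇒ equivalent

yes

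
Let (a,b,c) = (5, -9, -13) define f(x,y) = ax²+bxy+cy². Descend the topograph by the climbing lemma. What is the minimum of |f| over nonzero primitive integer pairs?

descent: ρ → (-13,9,5)  [lands on river]
river: ρ → (5,11,-11)
river: ρ → (-11,11,5)
river: ρ → (5,9,-13)
river: ρ → (-13,17,1)
river: ρ → (1,17,-13)
closes: descent 1, river 6
min |a| on river = 1

1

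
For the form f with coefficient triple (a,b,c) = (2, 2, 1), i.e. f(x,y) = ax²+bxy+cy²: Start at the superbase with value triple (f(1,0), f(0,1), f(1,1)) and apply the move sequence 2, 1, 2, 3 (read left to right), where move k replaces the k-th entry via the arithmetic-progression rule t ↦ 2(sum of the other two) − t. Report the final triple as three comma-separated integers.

start (2,1,5) = (f(1,0),f(0,1),f(1,1))
replace slot 2: 2·(2+5) − 1 = 13 → (2,13,5)
replace slot 1: 2·(13+5) − 2 = 34 → (34,13,5)
replace slot 2: 2·(34+5) − 13 = 65 → (34,65,5)
replace slot 3: 2·(34+65) − 5 = 193 → (34,65,193)

34,65,193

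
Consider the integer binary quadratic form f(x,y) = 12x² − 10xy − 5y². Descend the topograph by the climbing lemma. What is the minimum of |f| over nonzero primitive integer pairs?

descent: ρ → (-5,10,12)  [lands on river]
river: ρ → (12,14,-3)
river: ρ → (-3,16,7)
river: ρ → (7,12,-7)
river: ρ → (-7,16,3)
river: ρ → (3,14,-12)
river: ρ → (-12,10,5)
river: ρ → (5,10,-12)
river: ρ → (-12,14,3)
river: ρ → (3,16,-7)
river: ρ → (-7,12,7)
river: ρ → (7,16,-3)
river: ρ → (-3,14,12)
river: ρ → (12,10,-5)
closes: descent 1, river 14
min |a| on river = 3

3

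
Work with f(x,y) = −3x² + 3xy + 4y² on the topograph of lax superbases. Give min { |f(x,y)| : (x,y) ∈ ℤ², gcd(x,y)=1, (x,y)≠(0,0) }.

river: ρ → (4,5,-2)
river: ρ → (-2,7,1)
river: ρ → (1,7,-2)
river: ρ → (-2,5,4)
river: ρ → (4,3,-3)
river: ρ → (-3,3,4)
closes: descent 0, river 6
min |a| on river = 1

1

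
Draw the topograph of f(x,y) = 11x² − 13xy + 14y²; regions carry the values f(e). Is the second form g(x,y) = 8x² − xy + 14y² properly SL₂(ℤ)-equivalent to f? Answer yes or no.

D₁ = -447, D₂ = -447
f: translate: b→9 (≡-13 mod 22), so (11,-13,14)→(11,9,12)
f: reduced (well bottom): (11,9,12) with a≤c, −a<b≤a
g: reduced (well bottom): (8,-1,14) with a≤c, −a<b≤a
reduced forms (11, 9, 12) vs (8, -1, 14) ⇒ inequivalent

no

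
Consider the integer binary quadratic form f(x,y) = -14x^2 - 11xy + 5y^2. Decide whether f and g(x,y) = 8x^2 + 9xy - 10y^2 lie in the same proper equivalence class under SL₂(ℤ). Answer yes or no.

D₁ = 401, D₂ = 401
river cycle of f (length 6): (5, 11, -14), (-14, 17, 2), (2, 19, -5), (-5, 11, 14), (14, 17, -2), (-2, 19, 5)
river cycle of g (length 10): (-10, 11, 7), (7, 17, -4), (-4, 15, 11), (11, 7, -8), (-8, 9, 10), (10, 11, -7), (-7, 17, 4), (4, 15, -11), (-11, 7, 8), (8, 9, -10)
cycles differ ⇒ inequivalent

no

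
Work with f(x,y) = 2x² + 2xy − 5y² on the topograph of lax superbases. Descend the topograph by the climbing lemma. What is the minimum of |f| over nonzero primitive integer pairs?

descent: ρ → (-5,-2,2)
descent: ρ → (2,6,-1)  [lands on river]
river: ρ → (-1,6,2)
closes: descent 2, river 2
min |a| on river = 1

1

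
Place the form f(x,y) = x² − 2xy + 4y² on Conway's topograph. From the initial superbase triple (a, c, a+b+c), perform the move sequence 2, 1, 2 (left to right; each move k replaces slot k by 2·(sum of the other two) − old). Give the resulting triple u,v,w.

start (1,4,3) = (f(1,0),f(0,1),f(1,1))
replace slot 2: 2·(1+3) − 4 = 4 → (1,4,3)
replace slot 1: 2·(4+3) − 1 = 13 → (13,4,3)
replace slot 2: 2·(13+3) − 4 = 28 → (13,28,3)

13,28,3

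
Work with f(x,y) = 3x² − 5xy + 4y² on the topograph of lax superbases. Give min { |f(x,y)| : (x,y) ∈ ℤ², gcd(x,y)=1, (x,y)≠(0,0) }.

translate: b→1 (≡-5 mod 6), so (3,-5,4)→(3,1,2)
flip: (3,1,2)→(2,-1,3)
reduced (well bottom): (2,-1,3) with a≤c, −a<b≤a
well minimum = a = 2

2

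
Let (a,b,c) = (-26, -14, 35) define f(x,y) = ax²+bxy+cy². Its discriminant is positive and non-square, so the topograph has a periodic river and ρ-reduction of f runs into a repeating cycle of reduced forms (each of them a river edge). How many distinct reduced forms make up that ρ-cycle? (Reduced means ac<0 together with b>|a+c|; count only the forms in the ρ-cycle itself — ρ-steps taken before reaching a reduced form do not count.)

D = 3836, ⌊√D⌋ = 61
descent: ρ → (35,14,-26)  [lands on river]
river: ρ → (-26,38,23)
river: ρ → (23,54,-10)
river: ρ → (-10,46,43)
river: ρ → (43,40,-13)
river: ρ → (-13,38,46)
river: ρ → (46,54,-5)
river: ρ → (-5,56,35)
ρ-cycle length = 8 (tail of 1 descent step not counted)

8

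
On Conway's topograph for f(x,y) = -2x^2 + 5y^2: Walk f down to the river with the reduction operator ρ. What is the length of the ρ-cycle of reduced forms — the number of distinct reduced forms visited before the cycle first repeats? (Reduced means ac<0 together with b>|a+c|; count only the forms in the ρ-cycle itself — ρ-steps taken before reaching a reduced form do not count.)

D = 40, ⌊√D⌋ = 6
descent: ρ → (5,0,-2)
descent: ρ → (-2,4,3)  [lands on river]
river: ρ → (3,2,-3)
river: ρ → (-3,4,2)
river: ρ → (2,4,-3)
river: ρ → (-3,2,3)
river: ρ → (3,4,-2)
ρ-cycle length = 6 (tail of 2 descent steps not counted)

6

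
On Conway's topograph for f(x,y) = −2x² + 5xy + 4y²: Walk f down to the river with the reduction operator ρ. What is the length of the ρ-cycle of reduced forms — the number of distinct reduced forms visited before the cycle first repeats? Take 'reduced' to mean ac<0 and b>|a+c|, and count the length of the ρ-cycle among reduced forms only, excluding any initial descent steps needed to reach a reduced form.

D = 57, ⌊√D⌋ = 7
river: ρ → (4,3,-3)
river: ρ → (-3,3,4)
river: ρ → (4,5,-2)
river: ρ → (-2,7,1)
river: ρ → (1,7,-2)
river: ρ → (-2,5,4)
ρ-cycle length = 6 (tail of 0 descent steps not counted)

6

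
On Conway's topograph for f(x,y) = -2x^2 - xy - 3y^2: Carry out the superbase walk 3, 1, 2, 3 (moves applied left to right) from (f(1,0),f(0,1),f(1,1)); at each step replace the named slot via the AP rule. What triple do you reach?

start (-2,-3,-6) = (f(1,0),f(0,1),f(1,1))
replace slot 3: 2·((-2)+(-3)) − (-6) = -4 → (-2,-3,-4)
replace slot 1: 2·((-3)+(-4)) − (-2) = -12 → (-12,-3,-4)
replace slot 2: 2·((-12)+(-4)) − (-3) = -29 → (-12,-29,-4)
replace slot 3: 2·((-12)+(-29)) − (-4) = -78 → (-12,-29,-78)

-12,-29,-78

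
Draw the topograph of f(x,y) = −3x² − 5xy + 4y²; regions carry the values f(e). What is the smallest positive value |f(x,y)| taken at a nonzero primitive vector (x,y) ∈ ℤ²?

descent: ρ → (4,5,-3)  [lands on river]
river: ρ → (-3,7,2)
river: ρ → (2,5,-6)
river: ρ → (-6,7,1)
river: ρ → (1,7,-6)
river: ρ → (-6,5,2)
river: ρ → (2,7,-3)
river: ρ → (-3,5,4)
river: ρ → (4,3,-4)
river: ρ → (-4,5,3)
river: ρ → (3,7,-2)
river: ρ → (-2,5,6)
river: ρ → (6,7,-1)
river: ρ → (-1,7,6)
river: ρ → (6,5,-2)
river: ρ → (-2,7,3)
river: ρ → (3,5,-4)
river: ρ → (-4,3,4)
closes: descent 1, river 18
min |a| on river = 1

1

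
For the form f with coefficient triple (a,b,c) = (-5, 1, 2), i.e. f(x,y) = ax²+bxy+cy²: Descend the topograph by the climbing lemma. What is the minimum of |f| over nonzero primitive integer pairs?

descent: ρ → (2,3,-4)  [lands on river]
river: ρ → (-4,5,1)
river: ρ → (1,5,-4)
river: ρ → (-4,3,2)
river: ρ → (2,5,-2)
river: ρ → (-2,3,4)
river: ρ → (4,5,-1)
river: ρ → (-1,5,4)
river: ρ → (4,3,-2)
river: ρ → (-2,5,2)
closes: descent 1, river 10
min |a| on river = 1

1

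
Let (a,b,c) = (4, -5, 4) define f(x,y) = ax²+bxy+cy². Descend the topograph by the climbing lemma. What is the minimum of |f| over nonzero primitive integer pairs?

translate: b→3 (≡-5 mod 8), so (4,-5,4)→(4,3,3)
flip: (4,3,3)→(3,-3,4)
translate: b→3 (≡-3 mod 6), so (3,-3,4)→(3,3,4)
reduced (well bottom): (3,3,4) with a≤c, −a<b≤a
well minimum = a = 3

3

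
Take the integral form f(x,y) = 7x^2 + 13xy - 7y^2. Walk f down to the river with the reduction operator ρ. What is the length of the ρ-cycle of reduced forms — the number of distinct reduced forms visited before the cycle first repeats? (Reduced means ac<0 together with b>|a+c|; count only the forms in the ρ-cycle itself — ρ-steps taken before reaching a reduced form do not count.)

D = 365, ⌊√D⌋ = 19
river: ρ → (-7,15,5)
river: ρ → (5,15,-7)
river: ρ → (-7,13,7)
river: ρ → (7,15,-5)
river: ρ → (-5,15,7)
river: ρ → (7,13,-7)
ρ-cycle length = 6 (tail of 0 descent steps not counted)

6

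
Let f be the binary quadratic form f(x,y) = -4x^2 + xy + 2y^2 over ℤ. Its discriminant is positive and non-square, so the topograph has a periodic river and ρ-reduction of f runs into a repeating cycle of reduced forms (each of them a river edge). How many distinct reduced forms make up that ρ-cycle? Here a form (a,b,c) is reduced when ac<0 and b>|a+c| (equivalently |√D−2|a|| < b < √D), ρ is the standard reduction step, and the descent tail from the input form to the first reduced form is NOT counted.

D = 33, ⌊√D⌋ = 5
descent: ρ → (2,3,-3)  [lands on river]
river: ρ → (-3,3,2)
river: ρ → (2,5,-1)
river: ρ → (-1,5,2)
ρ-cycle length = 4 (tail of 1 descent step not counted)

4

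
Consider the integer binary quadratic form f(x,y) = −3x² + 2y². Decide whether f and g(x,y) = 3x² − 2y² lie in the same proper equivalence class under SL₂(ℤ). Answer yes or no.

D₁ = 24, D₂ = 24
river cycle of f (length 2): (2, 4, -1), (-1, 4, 2)
river cycle of g (length 2): (-2, 4, 1), (1, 4, -2)
cycles differ ⇒ inequivalent

no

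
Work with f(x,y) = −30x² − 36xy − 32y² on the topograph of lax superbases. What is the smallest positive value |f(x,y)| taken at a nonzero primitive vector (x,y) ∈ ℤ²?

translate: b→-24 (≡36 mod 60), so (30,36,32)→(30,-24,26)
flip: (30,-24,26)→(26,24,30)
reduced (well bottom): (26,24,30) with a≤c, −a<b≤a
well minimum |f| = |-26| = 26 (negative-definite)

26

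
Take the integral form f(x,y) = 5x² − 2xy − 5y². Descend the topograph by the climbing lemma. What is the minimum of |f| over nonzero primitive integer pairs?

descent: ρ → (-5,2,5)  [lands on river]
river: ρ → (5,8,-2)
river: ρ → (-2,8,5)
river: ρ → (5,2,-5)
river: ρ → (-5,8,2)
river: ρ → (2,8,-5)
closes: descent 1, river 6
min |a| on river = 2

2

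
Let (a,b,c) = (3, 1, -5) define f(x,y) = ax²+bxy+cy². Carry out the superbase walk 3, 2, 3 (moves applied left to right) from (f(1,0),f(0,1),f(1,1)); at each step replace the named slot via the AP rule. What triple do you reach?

start (3,-5,-1) = (f(1,0),f(0,1),f(1,1))
replace slot 3: 2·(3+(-5)) − (-1) = -3 → (3,-5,-3)
replace slot 2: 2·(3+(-3)) − (-5) = 5 → (3,5,-3)
replace slot 3: 2·(3+5) − (-3) = 19 → (3,5,19)

3,5,19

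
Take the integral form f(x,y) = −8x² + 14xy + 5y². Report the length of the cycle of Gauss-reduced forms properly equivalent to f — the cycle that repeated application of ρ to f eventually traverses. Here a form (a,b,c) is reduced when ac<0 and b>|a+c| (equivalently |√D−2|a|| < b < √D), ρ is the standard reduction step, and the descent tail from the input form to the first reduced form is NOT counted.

D = 356, ⌊√D⌋ = 18
river: ρ → (5,16,-5)
river: ρ → (-5,14,8)
river: ρ → (8,18,-1)
river: ρ → (-1,18,8)
river: ρ → (8,14,-5)
river: ρ → (-5,16,5)
river: ρ → (5,14,-8)
river: ρ → (-8,18,1)
river: ρ → (1,18,-8)
river: ρ → (-8,14,5)
ρ-cycle length = 10 (tail of 0 descent steps not counted)

10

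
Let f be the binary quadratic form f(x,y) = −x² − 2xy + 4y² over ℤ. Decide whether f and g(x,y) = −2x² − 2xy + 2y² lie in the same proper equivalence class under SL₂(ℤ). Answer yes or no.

D₁ = 20, D₂ = 20
river cycle of f (length 2): (-1, 4, 1), (1, 4, -1)
river cycle of g (length 2): (2, 2, -2), (-2, 2, 2)
cycles differ ⇒ inequivalent

no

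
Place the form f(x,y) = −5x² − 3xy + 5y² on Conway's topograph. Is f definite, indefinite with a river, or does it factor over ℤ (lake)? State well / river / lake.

D = b²−4ac = (-3)² − 4·(-5)·5 = 109
D > 0 non-square ⇒ indefinite ⇒ periodic river

river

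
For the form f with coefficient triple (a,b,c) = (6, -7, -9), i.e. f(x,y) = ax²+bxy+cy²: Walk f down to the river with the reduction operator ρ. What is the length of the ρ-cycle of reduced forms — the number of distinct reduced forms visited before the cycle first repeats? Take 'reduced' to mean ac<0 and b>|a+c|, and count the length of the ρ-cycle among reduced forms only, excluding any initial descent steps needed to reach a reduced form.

D = 265, ⌊√D⌋ = 16
descent: ρ → (-9,7,6)  [lands on river]
river: ρ → (6,5,-10)
river: ρ → (-10,15,1)
river: ρ → (1,15,-10)
river: ρ → (-10,5,6)
river: ρ → (6,7,-9)
river: ρ → (-9,11,4)
river: ρ → (4,13,-6)
river: ρ → (-6,11,6)
river: ρ → (6,13,-4)
river: ρ → (-4,11,9)
river: ρ → (9,7,-6)
river: ρ → (-6,5,10)
river: ρ → (10,15,-1)
river: ρ → (-1,15,10)
river: ρ → (10,5,-6)
river: ρ → (-6,7,9)
river: ρ → (9,11,-4)
river: ρ → (-4,13,6)
river: ρ → (6,11,-6)
river: ρ → (-6,13,4)
river: ρ → (4,11,-9)
ρ-cycle length = 22 (tail of 1 descent step not counted)

22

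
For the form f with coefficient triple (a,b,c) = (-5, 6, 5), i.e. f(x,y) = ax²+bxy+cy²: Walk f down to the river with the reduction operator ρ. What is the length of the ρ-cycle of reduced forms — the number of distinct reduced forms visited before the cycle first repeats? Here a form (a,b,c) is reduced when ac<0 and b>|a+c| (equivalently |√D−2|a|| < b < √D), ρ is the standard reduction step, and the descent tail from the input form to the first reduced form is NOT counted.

D = 136, ⌊√D⌋ = 11
river: ρ → (5,4,-6)
river: ρ → (-6,8,3)
river: ρ → (3,10,-3)
river: ρ → (-3,8,6)
river: ρ → (6,4,-5)
river: ρ → (-5,6,5)
ρ-cycle length = 6 (tail of 0 descent steps not counted)

6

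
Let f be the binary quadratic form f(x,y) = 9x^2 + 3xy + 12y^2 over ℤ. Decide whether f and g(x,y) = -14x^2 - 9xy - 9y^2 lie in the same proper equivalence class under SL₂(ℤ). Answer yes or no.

D₁ = -423, D₂ = -423
f: reduced (well bottom): (9,3,12) with a≤c, −a<b≤a
g is negative-definite; reduce −g:
−g: flip: (14,9,9)→(9,-9,14)
−g: translate: b→9 (≡-9 mod 18), so (9,-9,14)→(9,9,14)
−g: reduced (well bottom): (9,9,14) with a≤c, −a<b≤a
flip sign back: reduced form of g is (-9,-9,-14)
reduced forms (9, 3, 12) vs (-9, -9, -14) ⇒ inequivalent

no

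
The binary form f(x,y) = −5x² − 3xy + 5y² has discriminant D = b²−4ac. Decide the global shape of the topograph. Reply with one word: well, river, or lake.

D = b²−4ac = (-3)² − 4·(-5)·5 = 109
D > 0 non-square ⇒ indefinite ⇒ periodic river

river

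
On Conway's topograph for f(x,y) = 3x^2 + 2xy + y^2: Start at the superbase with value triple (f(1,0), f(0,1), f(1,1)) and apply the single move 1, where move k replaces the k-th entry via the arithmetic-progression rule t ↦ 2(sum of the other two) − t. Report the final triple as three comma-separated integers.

start (3,1,6) = (f(1,0),f(0,1),f(1,1))
replace slot 1: 2·(1+6) − 3 = 11 → (11,1,6)

11,1,6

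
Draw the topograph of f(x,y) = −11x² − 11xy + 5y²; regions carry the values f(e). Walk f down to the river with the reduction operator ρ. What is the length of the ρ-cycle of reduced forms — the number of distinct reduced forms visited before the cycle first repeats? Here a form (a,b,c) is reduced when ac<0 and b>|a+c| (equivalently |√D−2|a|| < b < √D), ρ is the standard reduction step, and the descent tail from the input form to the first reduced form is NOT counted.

D = 341, ⌊√D⌋ = 18
descent: ρ → (5,11,-11)  [lands on river]
river: ρ → (-11,11,5)
river: ρ → (5,9,-13)
river: ρ → (-13,17,1)
river: ρ → (1,17,-13)
river: ρ → (-13,9,5)
ρ-cycle length = 6 (tail of 1 descent step not counted)

6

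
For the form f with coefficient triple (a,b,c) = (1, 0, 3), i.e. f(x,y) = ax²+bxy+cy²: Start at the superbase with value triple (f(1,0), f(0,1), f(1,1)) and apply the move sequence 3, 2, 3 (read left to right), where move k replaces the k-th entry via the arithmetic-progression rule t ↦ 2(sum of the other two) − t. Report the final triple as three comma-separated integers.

start (1,3,4) = (f(1,0),f(0,1),f(1,1))
replace slot 3: 2·(1+3) − 4 = 4 → (1,3,4)
replace slot 2: 2·(1+4) − 3 = 7 → (1,7,4)
replace slot 3: 2·(1+7) − 4 = 12 → (1,7,12)

1,7,12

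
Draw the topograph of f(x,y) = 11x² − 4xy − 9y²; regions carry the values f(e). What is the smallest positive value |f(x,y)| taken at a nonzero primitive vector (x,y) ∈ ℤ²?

descent: ρ → (-9,4,11)  [lands on river]
river: ρ → (11,18,-2)
river: ρ → (-2,18,11)
river: ρ → (11,4,-9)
river: ρ → (-9,14,6)
river: ρ → (6,10,-13)
river: ρ → (-13,16,3)
river: ρ → (3,20,-1)
river: ρ → (-1,20,3)
river: ρ → (3,16,-13)
river: ρ → (-13,10,6)
river: ρ → (6,14,-9)
closes: descent 1, river 12
min |a| on river = 1

1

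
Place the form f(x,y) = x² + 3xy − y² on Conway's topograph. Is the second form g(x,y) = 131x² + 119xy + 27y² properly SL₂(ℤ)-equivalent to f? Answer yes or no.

D₁ = 13, D₂ = 13
river cycle of f (length 2): (-1, 3, 1), (1, 3, -1)
river cycle of g (length 2): (1, 3, -1), (-1, 3, 1)
cycles coincide ⇒ equivalent

yes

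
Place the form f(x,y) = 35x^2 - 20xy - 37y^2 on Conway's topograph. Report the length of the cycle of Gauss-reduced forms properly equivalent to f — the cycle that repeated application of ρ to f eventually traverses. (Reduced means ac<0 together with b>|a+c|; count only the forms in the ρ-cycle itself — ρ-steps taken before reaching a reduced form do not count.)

D = 5580, ⌊√D⌋ = 74
descent: ρ → (-37,20,35)  [lands on river]
river: ρ → (35,50,-22)
river: ρ → (-22,38,47)
river: ρ → (47,56,-13)
river: ρ → (-13,74,2)
river: ρ → (2,74,-13)
river: ρ → (-13,56,47)
river: ρ → (47,38,-22)
river: ρ → (-22,50,35)
river: ρ → (35,20,-37)
river: ρ → (-37,54,18)
river: ρ → (18,54,-37)
ρ-cycle length = 12 (tail of 1 descent step not counted)

12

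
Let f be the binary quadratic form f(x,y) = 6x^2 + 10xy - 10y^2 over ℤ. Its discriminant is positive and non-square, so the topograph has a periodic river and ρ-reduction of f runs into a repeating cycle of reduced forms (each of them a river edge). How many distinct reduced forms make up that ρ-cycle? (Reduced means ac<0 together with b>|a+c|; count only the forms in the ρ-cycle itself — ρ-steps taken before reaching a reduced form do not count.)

D = 340, ⌊√D⌋ = 18
river: ρ → (-10,10,6)
river: ρ → (6,14,-6)
river: ρ → (-6,10,10)
river: ρ → (10,10,-6)
river: ρ → (-6,14,6)
river: ρ → (6,10,-10)
ρ-cycle length = 6 (tail of 0 descent steps not counted)

6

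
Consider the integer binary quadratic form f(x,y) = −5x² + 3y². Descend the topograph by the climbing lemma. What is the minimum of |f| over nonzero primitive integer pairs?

descent: ρ → (3,6,-2)  [lands on river]
river: ρ → (-2,6,3)
closes: descent 1, river 2
min |a| on river = 2

2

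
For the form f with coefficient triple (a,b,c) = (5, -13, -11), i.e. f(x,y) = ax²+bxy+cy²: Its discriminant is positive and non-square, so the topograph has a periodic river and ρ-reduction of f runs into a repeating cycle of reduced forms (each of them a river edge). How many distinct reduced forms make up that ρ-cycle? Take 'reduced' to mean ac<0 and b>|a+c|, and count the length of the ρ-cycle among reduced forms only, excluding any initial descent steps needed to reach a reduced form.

D = 389, ⌊√D⌋ = 19
descent: ρ → (-11,13,5)  [lands on river]
river: ρ → (5,17,-5)
river: ρ → (-5,13,11)
river: ρ → (11,9,-7)
river: ρ → (-7,19,1)
river: ρ → (1,19,-7)
river: ρ → (-7,9,11)
river: ρ → (11,13,-5)
river: ρ → (-5,17,5)
river: ρ → (5,13,-11)
river: ρ → (-11,9,7)
river: ρ → (7,19,-1)
river: ρ → (-1,19,7)
river: ρ → (7,9,-11)
ρ-cycle length = 14 (tail of 1 descent step not counted)

14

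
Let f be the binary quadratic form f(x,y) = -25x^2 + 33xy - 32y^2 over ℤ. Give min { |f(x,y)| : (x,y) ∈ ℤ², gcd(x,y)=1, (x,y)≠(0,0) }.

translate: b→17 (≡-33 mod 50), so (25,-33,32)→(25,17,24)
flip: (25,17,24)→(24,-17,25)
reduced (well bottom): (24,-17,25) with a≤c, −a<b≤a
well minimum |f| = |-24| = 24 (negative-definite)

24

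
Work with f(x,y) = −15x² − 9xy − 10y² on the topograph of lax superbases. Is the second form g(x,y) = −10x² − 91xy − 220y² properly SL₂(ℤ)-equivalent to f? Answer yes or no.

D₁ = -519, D₂ = -519
f is negative-definite; reduce −f:
−f: flip: (15,9,10)→(10,-9,15)
−f: reduced (well bottom): (10,-9,15) with a≤c, −a<b≤a
flip sign back: reduced form of f is (-10,9,-15)
g is negative-definite; reduce −g:
−g: translate: b→-9 (≡91 mod 20), so (10,91,220)→(10,-9,15)
−g: reduced (well bottom): (10,-9,15) with a≤c, −a<b≤a
flip sign back: reduced form of g is (-10,9,-15)
reduced forms (-10, 9, -15) vs (-10, 9, -15) ⇒ equivalent

yes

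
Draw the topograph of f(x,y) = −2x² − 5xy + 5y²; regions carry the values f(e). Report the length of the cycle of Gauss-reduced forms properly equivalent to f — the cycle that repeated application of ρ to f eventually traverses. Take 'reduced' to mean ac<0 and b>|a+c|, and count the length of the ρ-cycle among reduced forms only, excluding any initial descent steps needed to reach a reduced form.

D = 65, ⌊√D⌋ = 8
descent: ρ → (5,5,-2)  [lands on river]
river: ρ → (-2,7,2)
river: ρ → (2,5,-5)
river: ρ → (-5,5,2)
river: ρ → (2,7,-2)
river: ρ → (-2,5,5)
ρ-cycle length = 6 (tail of 1 descent step not counted)

6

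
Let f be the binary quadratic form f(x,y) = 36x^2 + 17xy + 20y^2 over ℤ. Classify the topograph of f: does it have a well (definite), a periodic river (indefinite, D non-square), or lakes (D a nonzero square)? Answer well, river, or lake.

D = b²−4ac = 17² − 4·36·20 = -2591
D < 0 ⇒ definite ⇒ every region one sign ⇒ single well

well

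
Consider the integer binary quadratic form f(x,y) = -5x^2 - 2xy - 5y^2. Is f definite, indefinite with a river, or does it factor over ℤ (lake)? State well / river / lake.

D = b²−4ac = (-2)² − 4·(-5)·(-5) = -96
D < 0 ⇒ definite ⇒ every region one sign ⇒ single well

well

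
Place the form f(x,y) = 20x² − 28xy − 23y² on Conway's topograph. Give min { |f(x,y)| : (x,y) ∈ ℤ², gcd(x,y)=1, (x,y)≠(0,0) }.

descent: ρ → (-23,28,20)  [lands on river]
river: ρ → (20,12,-31)
river: ρ → (-31,50,1)
river: ρ → (1,50,-31)
river: ρ → (-31,12,20)
river: ρ → (20,28,-23)
river: ρ → (-23,18,25)
river: ρ → (25,32,-16)
river: ρ → (-16,32,25)
river: ρ → (25,18,-23)
closes: descent 1, river 10
min |a| on river = 1

1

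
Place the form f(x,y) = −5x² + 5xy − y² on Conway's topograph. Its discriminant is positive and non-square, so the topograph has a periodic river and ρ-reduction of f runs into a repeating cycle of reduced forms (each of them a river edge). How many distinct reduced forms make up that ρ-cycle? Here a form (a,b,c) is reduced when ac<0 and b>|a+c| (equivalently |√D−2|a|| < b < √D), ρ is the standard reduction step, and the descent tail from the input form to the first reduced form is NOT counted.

D = 5, ⌊√D⌋ = 2
descent: ρ → (-1,1,1)  [lands on river]
river: ρ → (1,1,-1)
ρ-cycle length = 2 (tail of 1 descent step not counted)

2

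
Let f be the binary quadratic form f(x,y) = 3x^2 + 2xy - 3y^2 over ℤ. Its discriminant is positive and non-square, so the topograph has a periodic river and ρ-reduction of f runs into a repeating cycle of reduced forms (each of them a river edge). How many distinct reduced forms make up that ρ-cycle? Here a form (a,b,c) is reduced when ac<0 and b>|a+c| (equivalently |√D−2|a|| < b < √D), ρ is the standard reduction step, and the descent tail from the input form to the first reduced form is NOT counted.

D = 40, ⌊√D⌋ = 6
river: ρ → (-3,4,2)
river: ρ → (2,4,-3)
river: ρ → (-3,2,3)
river: ρ → (3,4,-2)
river: ρ → (-2,4,3)
river: ρ → (3,2,-3)
ρ-cycle length = 6 (tail of 0 descent steps not counted)

6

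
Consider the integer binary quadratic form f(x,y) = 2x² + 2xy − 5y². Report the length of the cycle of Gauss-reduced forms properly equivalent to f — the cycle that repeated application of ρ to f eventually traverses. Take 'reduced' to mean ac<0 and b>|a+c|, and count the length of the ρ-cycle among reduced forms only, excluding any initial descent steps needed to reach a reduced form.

D = 44, ⌊√D⌋ = 6
descent: ρ → (-5,-2,2)
descent: ρ → (2,6,-1)  [lands on river]
river: ρ → (-1,6,2)
ρ-cycle length = 2 (tail of 2 descent steps not counted)

2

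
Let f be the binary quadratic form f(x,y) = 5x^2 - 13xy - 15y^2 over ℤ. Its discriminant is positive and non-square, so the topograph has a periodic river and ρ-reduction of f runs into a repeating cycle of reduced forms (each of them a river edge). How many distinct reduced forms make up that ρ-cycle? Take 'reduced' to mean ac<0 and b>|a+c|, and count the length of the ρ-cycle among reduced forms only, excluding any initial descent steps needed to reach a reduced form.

D = 469, ⌊√D⌋ = 21
descent: ρ → (-15,13,5)  [lands on river]
river: ρ → (5,17,-9)
river: ρ → (-9,19,3)
river: ρ → (3,17,-15)
ρ-cycle length = 4 (tail of 1 descent step not counted)

4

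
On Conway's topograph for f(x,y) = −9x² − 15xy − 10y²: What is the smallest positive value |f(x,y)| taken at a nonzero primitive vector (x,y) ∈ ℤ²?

translate: b→-3 (≡15 mod 18), so (9,15,10)→(9,-3,4)
flip: (9,-3,4)→(4,3,9)
reduced (well bottom): (4,3,9) with a≤c, −a<b≤a
well minimum |f| = |-4| = 4 (negative-definite)

4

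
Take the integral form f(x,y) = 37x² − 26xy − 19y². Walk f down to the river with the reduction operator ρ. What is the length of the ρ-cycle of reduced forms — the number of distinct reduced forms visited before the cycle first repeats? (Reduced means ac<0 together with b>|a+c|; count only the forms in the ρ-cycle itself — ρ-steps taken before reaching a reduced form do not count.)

D = 3488, ⌊√D⌋ = 59
descent: ρ → (-19,26,37)  [lands on river]
river: ρ → (37,48,-8)
river: ρ → (-8,48,37)
river: ρ → (37,26,-19)
river: ρ → (-19,50,13)
river: ρ → (13,54,-11)
river: ρ → (-11,56,8)
river: ρ → (8,56,-11)
river: ρ → (-11,54,13)
river: ρ → (13,50,-19)
ρ-cycle length = 10 (tail of 1 descent step not counted)

10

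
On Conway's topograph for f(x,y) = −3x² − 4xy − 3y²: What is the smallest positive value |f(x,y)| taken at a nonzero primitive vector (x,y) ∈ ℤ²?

translate: b→-2 (≡4 mod 6), so (3,4,3)→(3,-2,2)
flip: (3,-2,2)→(2,2,3)
reduced (well bottom): (2,2,3) with a≤c, −a<b≤a
well minimum |f| = |-2| = 2 (negative-definite)

2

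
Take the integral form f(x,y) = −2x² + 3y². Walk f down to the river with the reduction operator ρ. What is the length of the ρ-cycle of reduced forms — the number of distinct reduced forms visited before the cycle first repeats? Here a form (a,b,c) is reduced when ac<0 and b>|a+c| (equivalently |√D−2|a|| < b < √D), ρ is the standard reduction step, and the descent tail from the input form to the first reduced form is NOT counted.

D = 24, ⌊√D⌋ = 4
descent: ρ → (3,0,-2)
descent: ρ → (-2,4,1)  [lands on river]
river: ρ → (1,4,-2)
ρ-cycle length = 2 (tail of 2 descent steps not counted)

2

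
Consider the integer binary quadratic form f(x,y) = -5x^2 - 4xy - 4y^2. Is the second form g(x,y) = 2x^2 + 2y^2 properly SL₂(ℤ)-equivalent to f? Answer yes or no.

D₁ = -64, D₂ = -16
discriminants differ ⇒ not SL₂(ℤ)-equivalent

no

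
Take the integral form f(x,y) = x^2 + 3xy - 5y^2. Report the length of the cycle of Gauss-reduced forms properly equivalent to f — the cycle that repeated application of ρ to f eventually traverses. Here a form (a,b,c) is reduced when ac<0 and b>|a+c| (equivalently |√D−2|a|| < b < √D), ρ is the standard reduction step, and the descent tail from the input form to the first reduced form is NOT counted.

D = 29, ⌊√D⌋ = 5
descent: ρ → (-5,-3,1)
descent: ρ → (1,5,-1)  [lands on river]
river: ρ → (-1,5,1)
ρ-cycle length = 2 (tail of 2 descent steps not counted)

2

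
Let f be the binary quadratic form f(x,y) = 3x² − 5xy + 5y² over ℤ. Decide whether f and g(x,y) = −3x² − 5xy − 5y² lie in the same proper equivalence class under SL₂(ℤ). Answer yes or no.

D₁ = -35, D₂ = -35
f: translate: b→1 (≡-5 mod 6), so (3,-5,5)→(3,1,3)
f: reduced (well bottom): (3,1,3) with a≤c, −a<b≤a
g is negative-definite; reduce −g:
−g: translate: b→-1 (≡5 mod 6), so (3,5,5)→(3,-1,3)
−g: flip: (3,-1,3)→(3,1,3)
−g: reduced (well bottom): (3,1,3) with a≤c, −a<b≤a
flip sign back: reduced form of g is (-3,-1,-3)
reduced forms (3, 1, 3) vs (-3, -1, -3) ⇒ inequivalent

no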